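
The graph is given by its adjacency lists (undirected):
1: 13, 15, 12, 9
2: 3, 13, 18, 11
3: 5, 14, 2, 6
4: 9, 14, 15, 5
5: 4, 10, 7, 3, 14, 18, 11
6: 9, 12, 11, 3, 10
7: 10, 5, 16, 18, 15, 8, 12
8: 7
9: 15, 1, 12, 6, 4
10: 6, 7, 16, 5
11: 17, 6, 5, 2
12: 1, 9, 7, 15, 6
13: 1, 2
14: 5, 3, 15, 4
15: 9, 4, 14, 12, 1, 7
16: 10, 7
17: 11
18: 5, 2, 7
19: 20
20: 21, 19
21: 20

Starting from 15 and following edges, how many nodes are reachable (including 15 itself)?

BFS from 15 visits: 15, 1, 4, 7, 9, 12, 14, 13, 5, 8, 10, 16, 18, 6, 3, 2, 11, 17
Reachable nodes: 18 of 21 total.

18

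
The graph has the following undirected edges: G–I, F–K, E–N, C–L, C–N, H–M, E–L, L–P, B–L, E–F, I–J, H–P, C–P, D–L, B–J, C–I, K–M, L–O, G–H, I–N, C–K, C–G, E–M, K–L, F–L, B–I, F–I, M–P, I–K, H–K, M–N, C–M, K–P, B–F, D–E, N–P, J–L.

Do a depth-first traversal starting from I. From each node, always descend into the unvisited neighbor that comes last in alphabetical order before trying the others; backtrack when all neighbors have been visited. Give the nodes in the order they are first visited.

I -> N -> P -> M -> K -> L -> O -> J -> B -> F -> E -> D -> C -> G -> H

Visit I
I → N
N → P
P → M
M → K
K → L
L → O
L → J
J → B
B → F
F → E
E → D
L → C
C → G
G → H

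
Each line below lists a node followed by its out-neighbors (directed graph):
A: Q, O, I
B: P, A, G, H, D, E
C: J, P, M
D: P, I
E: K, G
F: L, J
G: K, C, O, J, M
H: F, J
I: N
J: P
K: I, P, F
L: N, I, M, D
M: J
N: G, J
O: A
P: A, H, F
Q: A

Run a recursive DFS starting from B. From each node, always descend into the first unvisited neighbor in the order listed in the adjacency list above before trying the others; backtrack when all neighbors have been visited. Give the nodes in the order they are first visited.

Visit B
B → P
P → A
A → Q
A → O
A → I
I → N
N → G
G → K
K → F
F → L
L → M
M → J
L → D
G → C
P → H
B → E

B, P, A, Q, O, I, N, G, K, F, L, M, J, D, C, H, E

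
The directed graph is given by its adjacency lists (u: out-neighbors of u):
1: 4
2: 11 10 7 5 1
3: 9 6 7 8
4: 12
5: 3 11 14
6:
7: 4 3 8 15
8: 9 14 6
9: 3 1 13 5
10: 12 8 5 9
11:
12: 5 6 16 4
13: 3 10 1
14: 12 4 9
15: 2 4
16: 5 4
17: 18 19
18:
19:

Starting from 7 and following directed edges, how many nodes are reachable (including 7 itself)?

BFS from 7 visits: 7, 3, 4, 8, 15, 6, 9, 12, 14, 2, 1, 5, 13, 16, 10, 11
Reachable nodes: 16 of 19 total.

16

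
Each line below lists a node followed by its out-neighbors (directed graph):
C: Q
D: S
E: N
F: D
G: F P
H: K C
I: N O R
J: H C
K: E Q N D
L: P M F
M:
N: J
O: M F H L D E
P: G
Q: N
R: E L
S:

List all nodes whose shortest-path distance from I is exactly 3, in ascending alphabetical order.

Level 0: I
Level 1: N, O, R
Level 2: D, E, F, H, J, L, M
Level 3: C, K, P, S
Level 4: G, Q

C, K, P, S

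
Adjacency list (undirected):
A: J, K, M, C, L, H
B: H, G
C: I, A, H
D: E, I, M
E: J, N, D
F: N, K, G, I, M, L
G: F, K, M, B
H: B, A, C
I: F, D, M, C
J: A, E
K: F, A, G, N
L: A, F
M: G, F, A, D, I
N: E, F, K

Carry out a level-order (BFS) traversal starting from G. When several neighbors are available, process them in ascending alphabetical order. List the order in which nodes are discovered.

Visit G; enqueue B, F, K, M → queue [B, F, K, M]
Visit B; enqueue H → queue [F, K, M, H]
Visit F; enqueue I, L, N → queue [K, M, H, I, L, N]
Visit K; enqueue A → queue [M, H, I, L, N, A]
Visit M; enqueue D → queue [H, I, L, N, A, D]
Visit H; enqueue C → queue [I, L, N, A, D, C]
Visit I → queue [L, N, A, D, C]
Visit L → queue [N, A, D, C]
Visit N; enqueue E → queue [A, D, C, E]
Visit A; enqueue J → queue [D, C, E, J]
Visit D → queue [C, E, J]
Visit C → queue [E, J]
Visit E → queue [J]
Visit J → queue []

G → B → F → K → M → H → I → L → N → A → D → C → E → J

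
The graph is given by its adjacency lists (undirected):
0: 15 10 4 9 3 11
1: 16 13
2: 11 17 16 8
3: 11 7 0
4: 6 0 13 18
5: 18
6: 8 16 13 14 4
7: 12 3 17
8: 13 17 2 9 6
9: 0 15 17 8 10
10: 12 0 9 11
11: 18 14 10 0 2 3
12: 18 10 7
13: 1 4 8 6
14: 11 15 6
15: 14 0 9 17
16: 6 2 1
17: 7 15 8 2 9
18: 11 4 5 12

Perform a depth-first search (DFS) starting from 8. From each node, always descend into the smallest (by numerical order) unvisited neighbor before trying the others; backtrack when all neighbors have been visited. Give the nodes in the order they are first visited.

Visit 8
8 → 2
2 → 11
11 → 0
0 → 3
3 → 7
7 → 12
12 → 10
10 → 9
9 → 15
15 → 14
14 → 6
6 → 4
4 → 13
13 → 1
1 → 16
4 → 18
18 → 5
15 → 17

8 → 2 → 11 → 0 → 3 → 7 → 12 → 10 → 9 → 15 → 14 → 6 → 4 → 13 → 1 → 16 → 18 → 5 → 17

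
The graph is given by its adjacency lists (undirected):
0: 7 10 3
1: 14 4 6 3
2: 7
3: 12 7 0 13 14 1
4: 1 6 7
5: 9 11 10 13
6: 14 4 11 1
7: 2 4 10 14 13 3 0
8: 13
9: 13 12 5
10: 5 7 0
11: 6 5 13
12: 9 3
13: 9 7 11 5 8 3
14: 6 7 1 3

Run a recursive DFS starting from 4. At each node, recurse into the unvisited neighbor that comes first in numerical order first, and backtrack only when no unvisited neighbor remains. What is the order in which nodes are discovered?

Visit 4
4 → 1
1 → 3
3 → 0
0 → 7
7 → 2
7 → 10
10 → 5
5 → 9
9 → 12
9 → 13
13 → 8
13 → 11
11 → 6
6 → 14

4 1 3 0 7 2 10 5 9 12 13 8 11 6 14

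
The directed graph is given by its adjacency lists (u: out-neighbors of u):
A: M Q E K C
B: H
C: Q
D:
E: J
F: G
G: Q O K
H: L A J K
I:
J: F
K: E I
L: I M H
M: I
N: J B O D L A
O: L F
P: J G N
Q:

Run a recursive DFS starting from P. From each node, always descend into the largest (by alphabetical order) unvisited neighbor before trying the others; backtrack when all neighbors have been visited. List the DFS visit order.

P, N, O, L, M, I, H, K, E, J, F, G, Q, A, C, D, B

Visit P
P → N
N → O
O → L
L → M
M → I
L → H
H → K
K → E
E → J
J → F
F → G
G → Q
H → A
A → C
N → D
N → B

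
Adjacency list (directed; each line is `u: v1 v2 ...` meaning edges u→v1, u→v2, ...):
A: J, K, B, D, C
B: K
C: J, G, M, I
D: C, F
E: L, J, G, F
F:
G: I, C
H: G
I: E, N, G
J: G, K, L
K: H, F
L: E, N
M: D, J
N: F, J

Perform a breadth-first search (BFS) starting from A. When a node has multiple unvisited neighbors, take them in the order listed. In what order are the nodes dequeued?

A, J, K, B, D, C, G, L, H, F, M, I, E, N

Visit A; enqueue J, K, B, D, C → queue [J, K, B, D, C]
Visit J; enqueue G, L → queue [K, B, D, C, G, L]
Visit K; enqueue H, F → queue [B, D, C, G, L, H, F]
Visit B → queue [D, C, G, L, H, F]
Visit D → queue [C, G, L, H, F]
Visit C; enqueue M, I → queue [G, L, H, F, M, I]
Visit G → queue [L, H, F, M, I]
Visit L; enqueue E, N → queue [H, F, M, I, E, N]
Visit H → queue [F, M, I, E, N]
Visit F → queue [M, I, E, N]
Visit M → queue [I, E, N]
Visit I → queue [E, N]
Visit E → queue [N]
Visit N → queue []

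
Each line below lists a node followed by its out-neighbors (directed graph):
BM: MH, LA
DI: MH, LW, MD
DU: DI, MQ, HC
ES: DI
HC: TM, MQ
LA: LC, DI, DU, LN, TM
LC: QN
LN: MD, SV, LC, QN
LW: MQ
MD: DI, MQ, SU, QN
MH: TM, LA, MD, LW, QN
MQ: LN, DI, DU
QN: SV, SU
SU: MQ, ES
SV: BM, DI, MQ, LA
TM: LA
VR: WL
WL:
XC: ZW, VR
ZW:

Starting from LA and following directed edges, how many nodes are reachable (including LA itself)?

BFS from LA visits: LA, LC, DI, DU, LN, TM, QN, MH, LW, MD, MQ, HC, SV, SU, BM, ES
Reachable nodes: 16 of 20 total.

16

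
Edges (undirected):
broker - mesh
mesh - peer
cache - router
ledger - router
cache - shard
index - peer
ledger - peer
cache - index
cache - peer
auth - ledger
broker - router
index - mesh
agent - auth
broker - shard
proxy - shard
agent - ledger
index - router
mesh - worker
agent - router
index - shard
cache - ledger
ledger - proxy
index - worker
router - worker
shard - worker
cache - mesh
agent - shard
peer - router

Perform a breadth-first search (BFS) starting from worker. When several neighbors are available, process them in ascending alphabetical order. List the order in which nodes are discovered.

Visit worker; enqueue index, mesh, router, shard → queue [index, mesh, router, shard]
Visit index; enqueue cache, peer → queue [mesh, router, shard, cache, peer]
Visit mesh; enqueue broker → queue [router, shard, cache, peer, broker]
Visit router; enqueue agent, ledger → queue [shard, cache, peer, broker, agent, ledger]
Visit shard; enqueue proxy → queue [cache, peer, broker, agent, ledger, proxy]
Visit cache → queue [peer, broker, agent, ledger, proxy]
Visit peer → queue [broker, agent, ledger, proxy]
Visit broker → queue [agent, ledger, proxy]
Visit agent; enqueue auth → queue [ledger, proxy, auth]
Visit ledger → queue [proxy, auth]
Visit proxy → queue [auth]
Visit auth → queue []

worker → index → mesh → router → shard → cache → peer → broker → agent → ledger → proxy → auth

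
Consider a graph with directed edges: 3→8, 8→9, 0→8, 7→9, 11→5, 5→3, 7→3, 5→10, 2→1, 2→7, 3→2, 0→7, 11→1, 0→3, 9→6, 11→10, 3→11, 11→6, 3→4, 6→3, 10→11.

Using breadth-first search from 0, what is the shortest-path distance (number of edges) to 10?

Level 0: 0
Level 1: 3, 7, 8
Level 2: 2, 4, 9, 11
Level 3: 1, 5, 6, 10
10 first appears at level 3.

3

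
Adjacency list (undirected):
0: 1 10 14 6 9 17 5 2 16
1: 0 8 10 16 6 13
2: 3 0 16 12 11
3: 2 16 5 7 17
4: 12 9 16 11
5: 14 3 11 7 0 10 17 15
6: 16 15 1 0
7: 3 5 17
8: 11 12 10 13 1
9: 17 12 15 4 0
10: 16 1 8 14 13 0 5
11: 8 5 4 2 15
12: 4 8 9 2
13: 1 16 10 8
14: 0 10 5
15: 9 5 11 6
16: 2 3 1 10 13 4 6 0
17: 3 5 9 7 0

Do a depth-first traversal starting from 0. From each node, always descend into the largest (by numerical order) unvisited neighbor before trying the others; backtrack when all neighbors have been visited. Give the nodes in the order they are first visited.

Visit 0
0 → 17
17 → 9
9 → 15
15 → 11
11 → 8
8 → 13
13 → 16
16 → 10
10 → 14
14 → 5
5 → 7
7 → 3
3 → 2
2 → 12
12 → 4
10 → 1
1 → 6

0, 17, 9, 15, 11, 8, 13, 16, 10, 14, 5, 7, 3, 2, 12, 4, 1, 6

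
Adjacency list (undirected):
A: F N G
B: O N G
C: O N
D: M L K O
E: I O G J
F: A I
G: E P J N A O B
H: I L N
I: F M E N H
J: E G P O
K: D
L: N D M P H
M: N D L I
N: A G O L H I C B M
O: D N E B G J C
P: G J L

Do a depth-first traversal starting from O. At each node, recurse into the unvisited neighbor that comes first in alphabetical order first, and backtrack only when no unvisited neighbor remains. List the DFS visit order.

Visit O
O → B
B → G
G → A
A → F
F → I
I → E
E → J
J → P
P → L
L → D
D → K
D → M
M → N
N → C
N → H

O → B → G → A → F → I → E → J → P → L → D → K → M → N → C → H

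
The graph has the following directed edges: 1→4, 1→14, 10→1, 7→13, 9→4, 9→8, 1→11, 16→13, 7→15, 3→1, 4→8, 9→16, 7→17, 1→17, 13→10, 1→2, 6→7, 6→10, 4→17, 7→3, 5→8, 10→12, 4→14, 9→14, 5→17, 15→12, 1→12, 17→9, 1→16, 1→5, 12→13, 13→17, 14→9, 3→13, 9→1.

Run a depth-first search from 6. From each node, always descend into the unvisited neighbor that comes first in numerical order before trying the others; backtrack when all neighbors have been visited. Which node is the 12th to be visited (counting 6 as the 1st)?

10

Visit 6
6 → 7
7 → 3
3 → 1
1 → 2
1 → 4
4 → 8
4 → 14
14 → 9
9 → 16
16 → 13
13 → 10
10 → 12
13 → 17
1 → 5
1 → 11
7 → 15

Visit order: 6, 7, 3, 1, 2, 4, 8, 14, 9, 16, 13, 10, 12, 17, 5, 11, 15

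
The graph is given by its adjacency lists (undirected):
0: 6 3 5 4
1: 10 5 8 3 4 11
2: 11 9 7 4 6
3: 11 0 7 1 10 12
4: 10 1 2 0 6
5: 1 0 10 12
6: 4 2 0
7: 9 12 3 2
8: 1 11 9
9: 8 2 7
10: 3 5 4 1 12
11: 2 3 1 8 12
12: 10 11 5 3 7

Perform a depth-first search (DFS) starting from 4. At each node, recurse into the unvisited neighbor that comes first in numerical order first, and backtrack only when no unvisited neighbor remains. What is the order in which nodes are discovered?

Visit 4
4 → 0
0 → 3
3 → 1
1 → 5
5 → 10
10 → 12
12 → 7
7 → 2
2 → 6
2 → 9
9 → 8
8 → 11

4 -> 0 -> 3 -> 1 -> 5 -> 10 -> 12 -> 7 -> 2 -> 6 -> 9 -> 8 -> 11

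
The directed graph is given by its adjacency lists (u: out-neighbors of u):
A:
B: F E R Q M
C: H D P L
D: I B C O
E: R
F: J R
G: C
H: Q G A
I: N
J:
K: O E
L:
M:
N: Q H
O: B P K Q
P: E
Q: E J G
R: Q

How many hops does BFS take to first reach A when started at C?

Level 0: C
Level 1: D, H, L, P
Level 2: A, B, E, G, I, O, Q
Level 3: F, J, K, M, N, R
A first appears at level 2.

2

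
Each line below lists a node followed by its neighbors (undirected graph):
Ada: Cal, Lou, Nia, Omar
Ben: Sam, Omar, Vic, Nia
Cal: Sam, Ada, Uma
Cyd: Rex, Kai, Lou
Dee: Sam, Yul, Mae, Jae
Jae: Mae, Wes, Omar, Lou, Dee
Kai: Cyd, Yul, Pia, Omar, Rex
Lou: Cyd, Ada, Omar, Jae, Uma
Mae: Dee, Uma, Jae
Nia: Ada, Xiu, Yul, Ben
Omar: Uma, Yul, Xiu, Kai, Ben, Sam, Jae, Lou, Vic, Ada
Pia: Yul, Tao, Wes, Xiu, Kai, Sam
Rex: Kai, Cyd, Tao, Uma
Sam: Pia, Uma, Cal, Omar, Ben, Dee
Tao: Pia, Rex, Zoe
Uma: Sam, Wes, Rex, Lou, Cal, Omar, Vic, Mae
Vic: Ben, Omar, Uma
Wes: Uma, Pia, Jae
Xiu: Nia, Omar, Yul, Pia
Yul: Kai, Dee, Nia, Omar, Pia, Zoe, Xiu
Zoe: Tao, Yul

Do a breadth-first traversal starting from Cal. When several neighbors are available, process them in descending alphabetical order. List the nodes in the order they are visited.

Visit Cal; enqueue Uma, Sam, Ada → queue [Uma, Sam, Ada]
Visit Uma; enqueue Wes, Vic, Rex, Omar, Mae, Lou → queue [Sam, Ada, Wes, Vic, Rex, Omar, Mae, Lou]
Visit Sam; enqueue Pia, Dee, Ben → queue [Ada, Wes, Vic, Rex, Omar, Mae, Lou, Pia, Dee, Ben]
Visit Ada; enqueue Nia → queue [Wes, Vic, Rex, Omar, Mae, Lou, Pia, Dee, Ben, Nia]
Visit Wes; enqueue Jae → queue [Vic, Rex, Omar, Mae, Lou, Pia, Dee, Ben, Nia, Jae]
Visit Vic → queue [Rex, Omar, Mae, Lou, Pia, Dee, Ben, Nia, Jae]
Visit Rex; enqueue Tao, Kai, Cyd → queue [Omar, Mae, Lou, Pia, Dee, Ben, Nia, Jae, Tao, Kai, Cyd]
Visit Omar; enqueue Yul, Xiu → queue [Mae, Lou, Pia, Dee, Ben, Nia, Jae, Tao, Kai, Cyd, Yul, Xiu]
Visit Mae → queue [Lou, Pia, Dee, Ben, Nia, Jae, Tao, Kai, Cyd, Yul, Xiu]
Visit Lou → queue [Pia, Dee, Ben, Nia, Jae, Tao, Kai, Cyd, Yul, Xiu]
Visit Pia → queue [Dee, Ben, Nia, Jae, Tao, Kai, Cyd, Yul, Xiu]
Visit Dee → queue [Ben, Nia, Jae, Tao, Kai, Cyd, Yul, Xiu]
Visit Ben → queue [Nia, Jae, Tao, Kai, Cyd, Yul, Xiu]
Visit Nia → queue [Jae, Tao, Kai, Cyd, Yul, Xiu]
Visit Jae → queue [Tao, Kai, Cyd, Yul, Xiu]
Visit Tao; enqueue Zoe → queue [Kai, Cyd, Yul, Xiu, Zoe]
Visit Kai → queue [Cyd, Yul, Xiu, Zoe]
Visit Cyd → queue [Yul, Xiu, Zoe]
Visit Yul → queue [Xiu, Zoe]
Visit Xiu → queue [Zoe]
Visit Zoe → queue []

Cal, Uma, Sam, Ada, Wes, Vic, Rex, Omar, Mae, Lou, Pia, Dee, Ben, Nia, Jae, Tao, Kai, Cyd, Yul, Xiu, Zoe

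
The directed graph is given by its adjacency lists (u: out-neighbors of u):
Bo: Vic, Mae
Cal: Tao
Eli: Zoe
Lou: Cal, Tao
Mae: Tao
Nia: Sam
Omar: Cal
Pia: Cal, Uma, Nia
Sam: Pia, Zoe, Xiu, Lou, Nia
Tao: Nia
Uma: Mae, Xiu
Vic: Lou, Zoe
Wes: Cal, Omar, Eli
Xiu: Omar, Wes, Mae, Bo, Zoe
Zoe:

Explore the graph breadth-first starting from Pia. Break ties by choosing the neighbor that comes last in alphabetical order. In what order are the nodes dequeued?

Pia -> Uma -> Nia -> Cal -> Xiu -> Mae -> Sam -> Tao -> Zoe -> Wes -> Omar -> Bo -> Lou -> Eli -> Vic

Visit Pia; enqueue Uma, Nia, Cal → queue [Uma, Nia, Cal]
Visit Uma; enqueue Xiu, Mae → queue [Nia, Cal, Xiu, Mae]
Visit Nia; enqueue Sam → queue [Cal, Xiu, Mae, Sam]
Visit Cal; enqueue Tao → queue [Xiu, Mae, Sam, Tao]
Visit Xiu; enqueue Zoe, Wes, Omar, Bo → queue [Mae, Sam, Tao, Zoe, Wes, Omar, Bo]
Visit Mae → queue [Sam, Tao, Zoe, Wes, Omar, Bo]
Visit Sam; enqueue Lou → queue [Tao, Zoe, Wes, Omar, Bo, Lou]
Visit Tao → queue [Zoe, Wes, Omar, Bo, Lou]
Visit Zoe → queue [Wes, Omar, Bo, Lou]
Visit Wes; enqueue Eli → queue [Omar, Bo, Lou, Eli]
Visit Omar → queue [Bo, Lou, Eli]
Visit Bo; enqueue Vic → queue [Lou, Eli, Vic]
Visit Lou → queue [Eli, Vic]
Visit Eli → queue [Vic]
Visit Vic → queue []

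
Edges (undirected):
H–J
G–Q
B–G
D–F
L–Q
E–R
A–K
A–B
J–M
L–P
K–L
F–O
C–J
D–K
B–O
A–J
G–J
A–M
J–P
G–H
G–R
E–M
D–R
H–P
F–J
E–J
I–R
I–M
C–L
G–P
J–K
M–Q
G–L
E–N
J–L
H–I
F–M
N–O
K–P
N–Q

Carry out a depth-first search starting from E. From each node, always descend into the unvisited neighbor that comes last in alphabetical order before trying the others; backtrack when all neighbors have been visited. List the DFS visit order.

E, R, I, M, Q, N, O, F, J, P, L, K, D, A, B, G, H, C

Visit E
E → R
R → I
I → M
M → Q
Q → N
N → O
O → F
F → J
J → P
P → L
L → K
K → D
K → A
A → B
B → G
G → H
L → C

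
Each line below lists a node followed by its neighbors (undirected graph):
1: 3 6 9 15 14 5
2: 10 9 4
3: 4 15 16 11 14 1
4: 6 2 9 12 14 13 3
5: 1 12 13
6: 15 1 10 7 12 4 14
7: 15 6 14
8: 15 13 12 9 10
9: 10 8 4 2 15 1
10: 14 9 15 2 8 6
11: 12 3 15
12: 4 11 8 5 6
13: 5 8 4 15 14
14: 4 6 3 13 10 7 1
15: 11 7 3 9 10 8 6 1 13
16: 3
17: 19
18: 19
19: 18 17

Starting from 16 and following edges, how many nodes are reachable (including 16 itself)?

16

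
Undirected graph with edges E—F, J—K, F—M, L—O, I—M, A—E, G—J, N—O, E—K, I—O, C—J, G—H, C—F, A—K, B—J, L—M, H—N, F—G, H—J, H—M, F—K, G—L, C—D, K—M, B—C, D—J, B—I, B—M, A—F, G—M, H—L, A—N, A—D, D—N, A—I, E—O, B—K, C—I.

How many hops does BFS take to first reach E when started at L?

Level 0: L
Level 1: G, H, M, O
Level 2: B, E, F, I, J, K, N
Level 3: A, C, D
E first appears at level 2.

2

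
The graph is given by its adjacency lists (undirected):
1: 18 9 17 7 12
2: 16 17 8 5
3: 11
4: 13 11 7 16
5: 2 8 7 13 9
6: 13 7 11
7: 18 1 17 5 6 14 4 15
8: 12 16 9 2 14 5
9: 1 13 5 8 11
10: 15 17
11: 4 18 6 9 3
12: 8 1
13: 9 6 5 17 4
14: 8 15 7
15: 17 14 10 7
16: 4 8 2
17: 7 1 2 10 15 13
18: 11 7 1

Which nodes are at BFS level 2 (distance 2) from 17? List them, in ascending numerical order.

Level 0: 17
Level 1: 1, 2, 7, 10, 13, 15
Level 2: 4, 5, 6, 8, 9, 12, 14, 16, 18
Level 3: 11
Level 4: 3

4, 5, 6, 8, 9, 12, 14, 16, 18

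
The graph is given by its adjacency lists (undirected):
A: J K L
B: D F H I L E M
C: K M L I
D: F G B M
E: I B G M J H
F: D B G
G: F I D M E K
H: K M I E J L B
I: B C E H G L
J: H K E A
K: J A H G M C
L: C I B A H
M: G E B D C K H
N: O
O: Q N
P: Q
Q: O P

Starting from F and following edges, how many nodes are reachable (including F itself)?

13

BFS from F visits: F, D, B, G, M, H, I, L, E, K, C, J, A
Reachable nodes: 13 of 17 total.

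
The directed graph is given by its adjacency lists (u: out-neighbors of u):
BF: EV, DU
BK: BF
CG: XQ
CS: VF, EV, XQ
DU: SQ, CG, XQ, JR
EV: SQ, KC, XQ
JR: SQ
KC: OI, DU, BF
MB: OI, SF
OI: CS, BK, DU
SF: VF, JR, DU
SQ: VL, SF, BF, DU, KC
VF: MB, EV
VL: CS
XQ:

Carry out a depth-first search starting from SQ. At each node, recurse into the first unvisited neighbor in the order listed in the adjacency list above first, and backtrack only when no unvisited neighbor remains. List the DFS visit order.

Visit SQ
SQ → VL
VL → CS
CS → VF
VF → MB
MB → OI
OI → BK
BK → BF
BF → EV
EV → KC
KC → DU
DU → CG
CG → XQ
DU → JR
MB → SF

SQ -> VL -> CS -> VF -> MB -> OI -> BK -> BF -> EV -> KC -> DU -> CG -> XQ -> JR -> SF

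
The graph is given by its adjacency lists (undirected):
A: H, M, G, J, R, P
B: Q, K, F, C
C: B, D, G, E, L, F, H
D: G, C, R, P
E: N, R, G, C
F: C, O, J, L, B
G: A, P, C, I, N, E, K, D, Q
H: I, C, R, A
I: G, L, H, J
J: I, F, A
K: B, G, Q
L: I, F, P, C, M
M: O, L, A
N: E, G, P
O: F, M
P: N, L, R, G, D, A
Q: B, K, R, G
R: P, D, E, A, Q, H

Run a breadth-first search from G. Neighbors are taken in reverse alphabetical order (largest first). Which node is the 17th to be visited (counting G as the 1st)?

M

Visit G; enqueue Q, P, N, K, I, E, D, C, A → queue [Q, P, N, K, I, E, D, C, A]
Visit Q; enqueue R, B → queue [P, N, K, I, E, D, C, A, R, B]
Visit P; enqueue L → queue [N, K, I, E, D, C, A, R, B, L]
Visit N → queue [K, I, E, D, C, A, R, B, L]
Visit K → queue [I, E, D, C, A, R, B, L]
Visit I; enqueue J, H → queue [E, D, C, A, R, B, L, J, H]
Visit E → queue [D, C, A, R, B, L, J, H]
Visit D → queue [C, A, R, B, L, J, H]
Visit C; enqueue F → queue [A, R, B, L, J, H, F]
Visit A; enqueue M → queue [R, B, L, J, H, F, M]
Visit R → queue [B, L, J, H, F, M]
Visit B → queue [L, J, H, F, M]
Visit L → queue [J, H, F, M]
Visit J → queue [H, F, M]
Visit H → queue [F, M]
Visit F; enqueue O → queue [M, O]
Visit M → queue [O]
Visit O → queue []

Visit order: G, Q, P, N, K, I, E, D, C, A, R, B, L, J, H, F, M, O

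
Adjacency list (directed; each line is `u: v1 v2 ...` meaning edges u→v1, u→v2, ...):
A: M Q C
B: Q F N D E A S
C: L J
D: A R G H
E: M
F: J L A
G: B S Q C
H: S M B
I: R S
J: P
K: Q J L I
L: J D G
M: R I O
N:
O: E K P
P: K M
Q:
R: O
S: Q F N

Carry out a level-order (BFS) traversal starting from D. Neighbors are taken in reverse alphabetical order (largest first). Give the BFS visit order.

D, R, H, G, A, O, S, M, B, Q, C, P, K, E, N, F, I, L, J

Visit D; enqueue R, H, G, A → queue [R, H, G, A]
Visit R; enqueue O → queue [H, G, A, O]
Visit H; enqueue S, M, B → queue [G, A, O, S, M, B]
Visit G; enqueue Q, C → queue [A, O, S, M, B, Q, C]
Visit A → queue [O, S, M, B, Q, C]
Visit O; enqueue P, K, E → queue [S, M, B, Q, C, P, K, E]
Visit S; enqueue N, F → queue [M, B, Q, C, P, K, E, N, F]
Visit M; enqueue I → queue [B, Q, C, P, K, E, N, F, I]
Visit B → queue [Q, C, P, K, E, N, F, I]
Visit Q → queue [C, P, K, E, N, F, I]
Visit C; enqueue L, J → queue [P, K, E, N, F, I, L, J]
Visit P → queue [K, E, N, F, I, L, J]
Visit K → queue [E, N, F, I, L, J]
Visit E → queue [N, F, I, L, J]
Visit N → queue [F, I, L, J]
Visit F → queue [I, L, J]
Visit I → queue [L, J]
Visit L → queue [J]
Visit J → queue []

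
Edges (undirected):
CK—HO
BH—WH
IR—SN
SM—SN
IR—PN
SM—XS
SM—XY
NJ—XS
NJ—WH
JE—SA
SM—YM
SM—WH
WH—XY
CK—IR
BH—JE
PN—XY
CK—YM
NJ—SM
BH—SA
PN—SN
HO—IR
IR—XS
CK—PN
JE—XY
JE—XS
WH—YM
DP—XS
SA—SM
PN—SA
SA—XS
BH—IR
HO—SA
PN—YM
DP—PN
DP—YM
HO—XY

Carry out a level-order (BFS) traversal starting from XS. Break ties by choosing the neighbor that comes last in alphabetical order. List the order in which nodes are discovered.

XS, SM, SA, NJ, JE, IR, DP, YM, XY, WH, SN, PN, HO, BH, CK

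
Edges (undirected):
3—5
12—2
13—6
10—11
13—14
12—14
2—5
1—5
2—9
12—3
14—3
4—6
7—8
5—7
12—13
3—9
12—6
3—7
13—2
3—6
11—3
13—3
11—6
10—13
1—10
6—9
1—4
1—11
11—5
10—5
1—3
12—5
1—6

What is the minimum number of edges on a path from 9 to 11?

2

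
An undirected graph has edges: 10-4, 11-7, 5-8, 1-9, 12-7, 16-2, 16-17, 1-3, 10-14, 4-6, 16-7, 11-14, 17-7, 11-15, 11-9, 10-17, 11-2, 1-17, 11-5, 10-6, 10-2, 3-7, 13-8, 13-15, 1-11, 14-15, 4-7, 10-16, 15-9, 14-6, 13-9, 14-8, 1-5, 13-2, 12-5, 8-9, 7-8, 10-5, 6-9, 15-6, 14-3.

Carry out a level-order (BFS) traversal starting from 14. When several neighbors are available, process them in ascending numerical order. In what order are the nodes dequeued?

14 3 6 8 10 11 15 1 7 4 9 5 13 2 16 17 12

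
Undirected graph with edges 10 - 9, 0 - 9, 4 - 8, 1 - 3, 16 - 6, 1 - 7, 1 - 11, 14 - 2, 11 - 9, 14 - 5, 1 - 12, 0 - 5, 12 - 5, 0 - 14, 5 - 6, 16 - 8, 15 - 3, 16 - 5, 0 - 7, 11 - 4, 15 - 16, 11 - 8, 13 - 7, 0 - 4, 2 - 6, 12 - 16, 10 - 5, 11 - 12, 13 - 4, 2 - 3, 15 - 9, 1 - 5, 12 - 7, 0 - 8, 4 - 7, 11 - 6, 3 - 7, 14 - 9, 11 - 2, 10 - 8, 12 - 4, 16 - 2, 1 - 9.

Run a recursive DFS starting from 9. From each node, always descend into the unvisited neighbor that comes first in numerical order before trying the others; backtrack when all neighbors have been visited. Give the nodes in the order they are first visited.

Visit 9
9 → 0
0 → 4
4 → 7
7 → 1
1 → 3
3 → 2
2 → 6
6 → 5
5 → 10
10 → 8
8 → 11
11 → 12
12 → 16
16 → 15
5 → 14
7 → 13

9, 0, 4, 7, 1, 3, 2, 6, 5, 10, 8, 11, 12, 16, 15, 14, 13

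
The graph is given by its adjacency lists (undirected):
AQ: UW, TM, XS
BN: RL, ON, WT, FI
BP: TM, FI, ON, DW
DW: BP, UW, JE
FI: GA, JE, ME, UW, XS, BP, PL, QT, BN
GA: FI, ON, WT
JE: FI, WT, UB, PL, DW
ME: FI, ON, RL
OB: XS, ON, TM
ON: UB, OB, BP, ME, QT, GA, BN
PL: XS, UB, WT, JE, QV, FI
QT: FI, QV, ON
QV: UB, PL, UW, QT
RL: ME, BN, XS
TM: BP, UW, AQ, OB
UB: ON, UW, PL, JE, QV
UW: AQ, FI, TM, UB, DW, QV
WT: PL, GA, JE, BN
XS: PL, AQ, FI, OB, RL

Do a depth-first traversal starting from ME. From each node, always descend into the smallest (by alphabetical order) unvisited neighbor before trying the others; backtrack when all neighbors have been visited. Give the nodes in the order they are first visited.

ME, FI, BN, ON, BP, DW, JE, PL, QV, QT, UB, UW, AQ, TM, OB, XS, RL, WT, GA

Visit ME
ME → FI
FI → BN
BN → ON
ON → BP
BP → DW
DW → JE
JE → PL
PL → QV
QV → QT
QV → UB
UB → UW
UW → AQ
AQ → TM
TM → OB
OB → XS
XS → RL
PL → WT
WT → GA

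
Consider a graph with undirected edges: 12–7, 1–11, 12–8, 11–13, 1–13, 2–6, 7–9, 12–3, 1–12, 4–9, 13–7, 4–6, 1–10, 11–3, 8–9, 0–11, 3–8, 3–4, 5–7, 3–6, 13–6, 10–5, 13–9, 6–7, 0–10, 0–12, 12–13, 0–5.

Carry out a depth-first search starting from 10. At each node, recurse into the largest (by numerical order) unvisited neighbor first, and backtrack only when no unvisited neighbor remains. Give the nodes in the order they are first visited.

Visit 10
10 → 5
5 → 7
7 → 13
13 → 12
12 → 8
8 → 9
9 → 4
4 → 6
6 → 3
3 → 11
11 → 1
11 → 0
6 → 2

10, 5, 7, 13, 12, 8, 9, 4, 6, 3, 11, 1, 0, 2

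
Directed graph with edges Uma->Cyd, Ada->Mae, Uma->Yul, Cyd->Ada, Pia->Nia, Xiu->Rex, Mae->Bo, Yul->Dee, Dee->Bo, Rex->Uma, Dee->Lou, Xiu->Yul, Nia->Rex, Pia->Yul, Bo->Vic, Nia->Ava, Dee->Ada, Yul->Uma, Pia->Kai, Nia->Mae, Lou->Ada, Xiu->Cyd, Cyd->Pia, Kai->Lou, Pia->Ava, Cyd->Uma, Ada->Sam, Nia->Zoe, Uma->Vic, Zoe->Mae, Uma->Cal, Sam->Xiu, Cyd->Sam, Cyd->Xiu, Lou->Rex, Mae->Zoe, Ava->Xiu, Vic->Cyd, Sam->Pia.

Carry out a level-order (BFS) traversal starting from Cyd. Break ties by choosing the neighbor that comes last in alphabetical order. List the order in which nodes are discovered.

Cyd, Xiu, Uma, Sam, Pia, Ada, Yul, Rex, Vic, Cal, Nia, Kai, Ava, Mae, Dee, Zoe, Lou, Bo

Visit Cyd; enqueue Xiu, Uma, Sam, Pia, Ada → queue [Xiu, Uma, Sam, Pia, Ada]
Visit Xiu; enqueue Yul, Rex → queue [Uma, Sam, Pia, Ada, Yul, Rex]
Visit Uma; enqueue Vic, Cal → queue [Sam, Pia, Ada, Yul, Rex, Vic, Cal]
Visit Sam → queue [Pia, Ada, Yul, Rex, Vic, Cal]
Visit Pia; enqueue Nia, Kai, Ava → queue [Ada, Yul, Rex, Vic, Cal, Nia, Kai, Ava]
Visit Ada; enqueue Mae → queue [Yul, Rex, Vic, Cal, Nia, Kai, Ava, Mae]
Visit Yul; enqueue Dee → queue [Rex, Vic, Cal, Nia, Kai, Ava, Mae, Dee]
Visit Rex → queue [Vic, Cal, Nia, Kai, Ava, Mae, Dee]
Visit Vic → queue [Cal, Nia, Kai, Ava, Mae, Dee]
Visit Cal → queue [Nia, Kai, Ava, Mae, Dee]
Visit Nia; enqueue Zoe → queue [Kai, Ava, Mae, Dee, Zoe]
Visit Kai; enqueue Lou → queue [Ava, Mae, Dee, Zoe, Lou]
Visit Ava → queue [Mae, Dee, Zoe, Lou]
Visit Mae; enqueue Bo → queue [Dee, Zoe, Lou, Bo]
Visit Dee → queue [Zoe, Lou, Bo]
Visit Zoe → queue [Lou, Bo]
Visit Lou → queue [Bo]
Visit Bo → queue []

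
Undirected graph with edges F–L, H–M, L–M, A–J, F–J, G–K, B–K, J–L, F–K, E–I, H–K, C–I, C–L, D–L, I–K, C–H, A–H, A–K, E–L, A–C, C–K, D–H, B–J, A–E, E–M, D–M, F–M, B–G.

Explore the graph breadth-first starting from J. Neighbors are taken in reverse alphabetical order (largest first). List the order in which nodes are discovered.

Visit J; enqueue L, F, B, A → queue [L, F, B, A]
Visit L; enqueue M, E, D, C → queue [F, B, A, M, E, D, C]
Visit F; enqueue K → queue [B, A, M, E, D, C, K]
Visit B; enqueue G → queue [A, M, E, D, C, K, G]
Visit A; enqueue H → queue [M, E, D, C, K, G, H]
Visit M → queue [E, D, C, K, G, H]
Visit E; enqueue I → queue [D, C, K, G, H, I]
Visit D → queue [C, K, G, H, I]
Visit C → queue [K, G, H, I]
Visit K → queue [G, H, I]
Visit G → queue [H, I]
Visit H → queue [I]
Visit I → queue []

J, L, F, B, A, M, E, D, C, K, G, H, I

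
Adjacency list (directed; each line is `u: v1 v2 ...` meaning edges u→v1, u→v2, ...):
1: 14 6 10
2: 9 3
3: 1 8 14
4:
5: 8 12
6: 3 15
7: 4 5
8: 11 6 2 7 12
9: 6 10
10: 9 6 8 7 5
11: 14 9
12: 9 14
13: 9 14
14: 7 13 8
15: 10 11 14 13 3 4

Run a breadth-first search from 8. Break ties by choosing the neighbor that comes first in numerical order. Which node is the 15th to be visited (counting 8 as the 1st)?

13

Visit 8; enqueue 2, 6, 7, 11, 12 → queue [2, 6, 7, 11, 12]
Visit 2; enqueue 3, 9 → queue [6, 7, 11, 12, 3, 9]
Visit 6; enqueue 15 → queue [7, 11, 12, 3, 9, 15]
Visit 7; enqueue 4, 5 → queue [11, 12, 3, 9, 15, 4, 5]
Visit 11; enqueue 14 → queue [12, 3, 9, 15, 4, 5, 14]
Visit 12 → queue [3, 9, 15, 4, 5, 14]
Visit 3; enqueue 1 → queue [9, 15, 4, 5, 14, 1]
Visit 9; enqueue 10 → queue [15, 4, 5, 14, 1, 10]
Visit 15; enqueue 13 → queue [4, 5, 14, 1, 10, 13]
Visit 4 → queue [5, 14, 1, 10, 13]
Visit 5 → queue [14, 1, 10, 13]
Visit 14 → queue [1, 10, 13]
Visit 1 → queue [10, 13]
Visit 10 → queue [13]
Visit 13 → queue []

Visit order: 8, 2, 6, 7, 11, 12, 3, 9, 15, 4, 5, 14, 1, 10, 13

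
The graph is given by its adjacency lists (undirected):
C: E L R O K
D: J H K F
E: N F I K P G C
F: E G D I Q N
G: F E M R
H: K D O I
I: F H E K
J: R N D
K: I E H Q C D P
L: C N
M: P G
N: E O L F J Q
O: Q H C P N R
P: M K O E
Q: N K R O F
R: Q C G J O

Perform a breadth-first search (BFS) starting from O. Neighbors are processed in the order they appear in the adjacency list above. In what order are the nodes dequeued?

Visit O; enqueue Q, H, C, P, N, R → queue [Q, H, C, P, N, R]
Visit Q; enqueue K, F → queue [H, C, P, N, R, K, F]
Visit H; enqueue D, I → queue [C, P, N, R, K, F, D, I]
Visit C; enqueue E, L → queue [P, N, R, K, F, D, I, E, L]
Visit P; enqueue M → queue [N, R, K, F, D, I, E, L, M]
Visit N; enqueue J → queue [R, K, F, D, I, E, L, M, J]
Visit R; enqueue G → queue [K, F, D, I, E, L, M, J, G]
Visit K → queue [F, D, I, E, L, M, J, G]
Visit F → queue [D, I, E, L, M, J, G]
Visit D → queue [I, E, L, M, J, G]
Visit I → queue [E, L, M, J, G]
Visit E → queue [L, M, J, G]
Visit L → queue [M, J, G]
Visit M → queue [J, G]
Visit J → queue [G]
Visit G → queue []

O Q H C P N R K F D I E L M J G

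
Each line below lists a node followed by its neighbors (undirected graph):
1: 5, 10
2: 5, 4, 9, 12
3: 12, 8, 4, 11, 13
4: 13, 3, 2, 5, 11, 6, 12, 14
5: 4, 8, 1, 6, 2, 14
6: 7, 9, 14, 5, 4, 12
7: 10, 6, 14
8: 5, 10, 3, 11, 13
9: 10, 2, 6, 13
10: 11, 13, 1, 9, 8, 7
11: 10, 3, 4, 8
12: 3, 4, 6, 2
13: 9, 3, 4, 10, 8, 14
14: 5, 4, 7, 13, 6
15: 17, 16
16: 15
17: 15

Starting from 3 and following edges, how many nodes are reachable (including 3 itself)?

14

BFS from 3 visits: 3, 12, 8, 4, 11, 13, 6, 2, 5, 10, 14, 9, 7, 1
Reachable nodes: 14 of 17 total.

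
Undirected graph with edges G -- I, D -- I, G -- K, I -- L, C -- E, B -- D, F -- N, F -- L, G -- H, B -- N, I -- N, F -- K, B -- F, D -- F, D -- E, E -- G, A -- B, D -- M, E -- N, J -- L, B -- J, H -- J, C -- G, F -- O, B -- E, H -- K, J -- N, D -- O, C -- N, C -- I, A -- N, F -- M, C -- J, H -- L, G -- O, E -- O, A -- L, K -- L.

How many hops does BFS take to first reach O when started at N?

2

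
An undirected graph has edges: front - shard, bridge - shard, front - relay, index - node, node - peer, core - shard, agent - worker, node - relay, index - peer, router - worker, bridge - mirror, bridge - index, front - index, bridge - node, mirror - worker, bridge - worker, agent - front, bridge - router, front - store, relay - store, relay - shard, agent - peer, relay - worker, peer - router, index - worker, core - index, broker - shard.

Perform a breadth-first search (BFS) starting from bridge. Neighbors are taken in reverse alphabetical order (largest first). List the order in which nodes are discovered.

Visit bridge; enqueue worker, shard, router, node, mirror, index → queue [worker, shard, router, node, mirror, index]
Visit worker; enqueue relay, agent → queue [shard, router, node, mirror, index, relay, agent]
Visit shard; enqueue front, core, broker → queue [router, node, mirror, index, relay, agent, front, core, broker]
Visit router; enqueue peer → queue [node, mirror, index, relay, agent, front, core, broker, peer]
Visit node → queue [mirror, index, relay, agent, front, core, broker, peer]
Visit mirror → queue [index, relay, agent, front, core, broker, peer]
Visit index → queue [relay, agent, front, core, broker, peer]
Visit relay; enqueue store → queue [agent, front, core, broker, peer, store]
Visit agent → queue [front, core, broker, peer, store]
Visit front → queue [core, broker, peer, store]
Visit core → queue [broker, peer, store]
Visit broker → queue [peer, store]
Visit peer → queue [store]
Visit store → queue []

bridge → worker → shard → router → node → mirror → index → relay → agent → front → core → broker → peer → store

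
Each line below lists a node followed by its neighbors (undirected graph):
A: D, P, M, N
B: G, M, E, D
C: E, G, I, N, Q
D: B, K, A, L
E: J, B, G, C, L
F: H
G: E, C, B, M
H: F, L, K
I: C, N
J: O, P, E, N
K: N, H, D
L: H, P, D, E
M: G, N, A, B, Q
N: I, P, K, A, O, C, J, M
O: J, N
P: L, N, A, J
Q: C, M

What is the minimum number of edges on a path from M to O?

Level 0: M
Level 1: A, B, G, N, Q
Level 2: C, D, E, I, J, K, O, P
Level 3: H, L
Level 4: F
O first appears at level 2.

2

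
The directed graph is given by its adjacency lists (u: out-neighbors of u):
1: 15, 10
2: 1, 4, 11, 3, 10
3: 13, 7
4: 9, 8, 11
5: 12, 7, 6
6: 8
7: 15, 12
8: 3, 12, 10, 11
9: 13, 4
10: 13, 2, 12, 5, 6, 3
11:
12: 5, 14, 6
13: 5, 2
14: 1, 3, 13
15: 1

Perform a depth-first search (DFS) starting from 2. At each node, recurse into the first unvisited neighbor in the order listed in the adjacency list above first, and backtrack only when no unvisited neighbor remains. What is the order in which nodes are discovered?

2, 1, 15, 10, 13, 5, 12, 14, 3, 7, 6, 8, 11, 4, 9

Visit 2
2 → 1
1 → 15
1 → 10
10 → 13
13 → 5
5 → 12
12 → 14
14 → 3
3 → 7
12 → 6
6 → 8
8 → 11
2 → 4
4 → 9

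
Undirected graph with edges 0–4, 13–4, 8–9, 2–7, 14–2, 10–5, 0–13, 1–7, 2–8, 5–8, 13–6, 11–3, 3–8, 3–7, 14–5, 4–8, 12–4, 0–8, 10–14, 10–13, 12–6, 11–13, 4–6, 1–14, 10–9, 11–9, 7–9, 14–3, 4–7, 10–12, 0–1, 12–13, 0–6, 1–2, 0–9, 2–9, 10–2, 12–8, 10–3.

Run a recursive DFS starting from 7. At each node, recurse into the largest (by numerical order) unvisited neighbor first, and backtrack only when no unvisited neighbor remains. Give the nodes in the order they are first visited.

7, 9, 11, 13, 12, 10, 14, 5, 8, 4, 6, 0, 1, 2, 3

Visit 7
7 → 9
9 → 11
11 → 13
13 → 12
12 → 10
10 → 14
14 → 5
5 → 8
8 → 4
4 → 6
6 → 0
0 → 1
1 → 2
8 → 3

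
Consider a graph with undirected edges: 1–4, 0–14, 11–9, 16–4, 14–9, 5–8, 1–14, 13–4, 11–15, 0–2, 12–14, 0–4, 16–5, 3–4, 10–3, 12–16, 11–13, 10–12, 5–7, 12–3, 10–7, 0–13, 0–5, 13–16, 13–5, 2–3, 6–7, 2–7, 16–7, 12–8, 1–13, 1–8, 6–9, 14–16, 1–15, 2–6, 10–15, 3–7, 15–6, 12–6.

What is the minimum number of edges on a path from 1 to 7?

3

Level 0: 1
Level 1: 4, 8, 13, 14, 15
Level 2: 0, 3, 5, 6, 9, 10, 11, 12, 16
Level 3: 2, 7
7 first appears at level 3.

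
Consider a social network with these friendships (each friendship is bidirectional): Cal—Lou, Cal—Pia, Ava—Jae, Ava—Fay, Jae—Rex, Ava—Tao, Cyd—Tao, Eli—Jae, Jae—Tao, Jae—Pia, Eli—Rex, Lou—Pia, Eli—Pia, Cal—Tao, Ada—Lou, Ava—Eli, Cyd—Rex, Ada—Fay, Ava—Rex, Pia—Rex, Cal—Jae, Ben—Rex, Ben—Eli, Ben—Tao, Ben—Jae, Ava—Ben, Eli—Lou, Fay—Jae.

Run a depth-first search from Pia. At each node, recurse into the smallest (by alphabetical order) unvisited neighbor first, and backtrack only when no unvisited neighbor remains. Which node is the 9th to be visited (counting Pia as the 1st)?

Visit Pia
Pia → Cal
Cal → Jae
Jae → Ava
Ava → Ben
Ben → Eli
Eli → Lou
Lou → Ada
Ada → Fay
Eli → Rex
Rex → Cyd
Cyd → Tao

Visit order: Pia, Cal, Jae, Ava, Ben, Eli, Lou, Ada, Fay, Rex, Cyd, Tao

Fay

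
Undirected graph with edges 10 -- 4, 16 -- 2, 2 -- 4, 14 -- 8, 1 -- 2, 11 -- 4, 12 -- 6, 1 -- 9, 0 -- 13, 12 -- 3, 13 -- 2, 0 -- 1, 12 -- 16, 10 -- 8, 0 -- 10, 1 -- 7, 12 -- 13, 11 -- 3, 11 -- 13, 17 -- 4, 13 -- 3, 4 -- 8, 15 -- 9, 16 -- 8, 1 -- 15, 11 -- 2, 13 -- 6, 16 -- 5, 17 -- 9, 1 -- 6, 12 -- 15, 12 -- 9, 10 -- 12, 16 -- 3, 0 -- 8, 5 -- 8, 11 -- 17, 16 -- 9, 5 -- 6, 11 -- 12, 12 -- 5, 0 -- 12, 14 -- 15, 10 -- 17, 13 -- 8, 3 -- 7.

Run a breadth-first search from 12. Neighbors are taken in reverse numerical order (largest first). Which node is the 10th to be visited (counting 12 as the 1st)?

Visit 12; enqueue 16, 15, 13, 11, 10, 9, 6, 5, 3, 0 → queue [16, 15, 13, 11, 10, 9, 6, 5, 3, 0]
Visit 16; enqueue 8, 2 → queue [15, 13, 11, 10, 9, 6, 5, 3, 0, 8, 2]
Visit 15; enqueue 14, 1 → queue [13, 11, 10, 9, 6, 5, 3, 0, 8, 2, 14, 1]
Visit 13 → queue [11, 10, 9, 6, 5, 3, 0, 8, 2, 14, 1]
Visit 11; enqueue 17, 4 → queue [10, 9, 6, 5, 3, 0, 8, 2, 14, 1, 17, 4]
Visit 10 → queue [9, 6, 5, 3, 0, 8, 2, 14, 1, 17, 4]
Visit 9 → queue [6, 5, 3, 0, 8, 2, 14, 1, 17, 4]
Visit 6 → queue [5, 3, 0, 8, 2, 14, 1, 17, 4]
Visit 5 → queue [3, 0, 8, 2, 14, 1, 17, 4]
Visit 3; enqueue 7 → queue [0, 8, 2, 14, 1, 17, 4, 7]
Visit 0 → queue [8, 2, 14, 1, 17, 4, 7]
Visit 8 → queue [2, 14, 1, 17, 4, 7]
Visit 2 → queue [14, 1, 17, 4, 7]
Visit 14 → queue [1, 17, 4, 7]
Visit 1 → queue [17, 4, 7]
Visit 17 → queue [4, 7]
Visit 4 → queue [7]
Visit 7 → queue []

Visit order: 12, 16, 15, 13, 11, 10, 9, 6, 5, 3, 0, 8, 2, 14, 1, 17, 4, 7

3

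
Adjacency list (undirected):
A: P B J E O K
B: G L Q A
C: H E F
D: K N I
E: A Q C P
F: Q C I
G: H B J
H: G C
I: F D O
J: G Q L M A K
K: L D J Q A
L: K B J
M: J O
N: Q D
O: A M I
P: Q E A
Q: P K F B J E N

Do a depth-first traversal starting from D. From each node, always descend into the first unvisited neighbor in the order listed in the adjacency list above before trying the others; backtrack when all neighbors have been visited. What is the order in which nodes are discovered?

D -> K -> L -> B -> G -> H -> C -> E -> A -> P -> Q -> F -> I -> O -> M -> J -> N

Visit D
D → K
K → L
L → B
B → G
G → H
H → C
C → E
E → A
A → P
P → Q
Q → F
F → I
I → O
O → M
M → J
Q → N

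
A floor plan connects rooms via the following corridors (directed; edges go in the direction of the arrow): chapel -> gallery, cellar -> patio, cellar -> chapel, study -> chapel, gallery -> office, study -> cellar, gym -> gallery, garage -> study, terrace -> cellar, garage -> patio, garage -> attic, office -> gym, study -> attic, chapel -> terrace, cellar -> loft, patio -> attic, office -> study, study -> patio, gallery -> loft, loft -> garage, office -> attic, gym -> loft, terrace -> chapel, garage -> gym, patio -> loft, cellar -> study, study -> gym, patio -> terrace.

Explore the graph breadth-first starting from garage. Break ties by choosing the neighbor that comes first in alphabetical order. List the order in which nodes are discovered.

Visit garage; enqueue attic, gym, patio, study → queue [attic, gym, patio, study]
Visit attic → queue [gym, patio, study]
Visit gym; enqueue gallery, loft → queue [patio, study, gallery, loft]
Visit patio; enqueue terrace → queue [study, gallery, loft, terrace]
Visit study; enqueue cellar, chapel → queue [gallery, loft, terrace, cellar, chapel]
Visit gallery; enqueue office → queue [loft, terrace, cellar, chapel, office]
Visit loft → queue [terrace, cellar, chapel, office]
Visit terrace → queue [cellar, chapel, office]
Visit cellar → queue [chapel, office]
Visit chapel → queue [office]
Visit office → queue []

garage attic gym patio study gallery loft terrace cellar chapel office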